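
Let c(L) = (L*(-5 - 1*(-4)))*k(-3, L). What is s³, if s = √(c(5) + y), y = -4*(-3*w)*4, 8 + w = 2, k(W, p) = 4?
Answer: -616*I*√77 ≈ -5405.4*I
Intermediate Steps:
w = -6 (w = -8 + 2 = -6)
c(L) = -4*L (c(L) = (L*(-5 - 1*(-4)))*4 = (L*(-5 + 4))*4 = (L*(-1))*4 = -L*4 = -4*L)
y = -288 (y = -4*(-3*(-6))*4 = -72*4 = -4*72 = -288)
s = 2*I*√77 (s = √(-4*5 - 288) = √(-20 - 288) = √(-308) = 2*I*√77 ≈ 17.55*I)
s³ = (2*I*√77)³ = -616*I*√77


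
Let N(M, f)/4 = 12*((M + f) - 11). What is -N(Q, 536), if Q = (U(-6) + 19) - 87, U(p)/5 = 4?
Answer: -22896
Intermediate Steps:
U(p) = 20 (U(p) = 5*4 = 20)
Q = -48 (Q = (20 + 19) - 87 = 39 - 87 = -48)
N(M, f) = -528 + 48*M + 48*f (N(M, f) = 4*(12*((M + f) - 11)) = 4*(12*(-11 + M + f)) = 4*(-132 + 12*M + 12*f) = -528 + 48*M + 48*f)
-N(Q, 536) = -(-528 + 48*(-48) + 48*536) = -(-528 - 2304 + 25728) = -1*22896 = -22896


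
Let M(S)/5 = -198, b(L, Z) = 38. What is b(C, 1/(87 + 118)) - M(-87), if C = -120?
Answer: 1028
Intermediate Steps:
M(S) = -990 (M(S) = 5*(-198) = -990)
b(C, 1/(87 + 118)) - M(-87) = 38 - 1*(-990) = 38 + 990 = 1028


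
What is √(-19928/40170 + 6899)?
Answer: √2782906318335/20085 ≈ 83.057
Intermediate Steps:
√(-19928/40170 + 6899) = √(-19928*1/40170 + 6899) = √(-9964/20085 + 6899) = √(138556451/20085) = √2782906318335/20085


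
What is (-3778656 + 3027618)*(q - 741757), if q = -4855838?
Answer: 4204006553610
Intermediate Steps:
(-3778656 + 3027618)*(q - 741757) = (-3778656 + 3027618)*(-4855838 - 741757) = -751038*(-5597595) = 4204006553610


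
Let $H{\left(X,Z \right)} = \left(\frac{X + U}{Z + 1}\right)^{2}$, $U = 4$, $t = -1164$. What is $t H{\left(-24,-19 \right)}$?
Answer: $- \frac{38800}{27} \approx -1437.0$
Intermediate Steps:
$H{\left(X,Z \right)} = \frac{\left(4 + X\right)^{2}}{\left(1 + Z\right)^{2}}$ ($H{\left(X,Z \right)} = \left(\frac{X + 4}{Z + 1}\right)^{2} = \left(\frac{4 + X}{1 + Z}\right)^{2} = \frac{\left(4 + X\right)^{2}}{\left(1 + Z\right)^{2}}$)
$t H{\left(-24,-19 \right)} = - 1164 \frac{\left(4 - 24\right)^{2}}{\left(1 - 19\right)^{2}} = - 1164 \frac{\left(-20\right)^{2}}{324} = - 1164 \cdot \frac{1}{324} \cdot 400 = \left(-1164\right) \frac{100}{81} = - \frac{38800}{27}$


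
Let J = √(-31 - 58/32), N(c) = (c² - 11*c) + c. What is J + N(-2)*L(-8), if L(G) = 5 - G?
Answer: 312 + 5*I*√21/4 ≈ 312.0 + 5.7282*I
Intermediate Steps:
N(c) = c² - 10*c
J = 5*I*√21/4 (J = √(-31 - 58*1/32) = √(-31 - 29/16) = √(-525/16) = 5*I*√21/4 ≈ 5.7282*I)
J + N(-2)*L(-8) = 5*I*√21/4 + (-2*(-10 - 2))*(5 - 1*(-8)) = 5*I*√21/4 + (-2*(-12))*(5 + 8) = 5*I*√21/4 + 24*13 = 5*I*√21/4 + 312 = 312 + 5*I*√21/4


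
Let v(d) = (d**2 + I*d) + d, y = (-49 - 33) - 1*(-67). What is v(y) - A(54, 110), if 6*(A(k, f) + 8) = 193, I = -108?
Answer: 10835/6 ≈ 1805.8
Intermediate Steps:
A(k, f) = 145/6 (A(k, f) = -8 + (1/6)*193 = -8 + 193/6 = 145/6)
y = -15 (y = -82 + 67 = -15)
v(d) = d**2 - 107*d (v(d) = (d**2 - 108*d) + d = d**2 - 107*d)
v(y) - A(54, 110) = -15*(-107 - 15) - 1*145/6 = -15*(-122) - 145/6 = 1830 - 145/6 = 10835/6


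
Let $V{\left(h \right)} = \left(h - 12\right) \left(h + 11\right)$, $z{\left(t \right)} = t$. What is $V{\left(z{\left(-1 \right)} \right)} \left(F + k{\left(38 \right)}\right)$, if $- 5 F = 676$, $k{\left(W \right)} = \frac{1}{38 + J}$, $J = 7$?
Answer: $\frac{158158}{9} \approx 17573.0$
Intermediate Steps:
$k{\left(W \right)} = \frac{1}{45}$ ($k{\left(W \right)} = \frac{1}{38 + 7} = \frac{1}{45}$)
$F = - \frac{676}{5}$ ($F = \left(- \frac{1}{5}\right) 676 = - \frac{676}{5} \approx -135.2$)
$V{\left(h \right)} = \left(-12 + h\right) \left(11 + h\right)$
$V{\left(z{\left(-1 \right)} \right)} \left(F + k{\left(38 \right)}\right) = \left(-132 + \left(-1\right)^{2} - -1\right) \left(- \frac{676}{5} + \frac{1}{45}\right) = \left(-132 + 1 + 1\right) \left(- \frac{6083}{45}\right) = \left(-130\right) \left(- \frac{6083}{45}\right) = \frac{158158}{9}$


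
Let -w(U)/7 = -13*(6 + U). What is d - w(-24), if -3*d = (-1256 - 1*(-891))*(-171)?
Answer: -19167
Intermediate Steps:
d = -20805 (d = -(-1256 - 1*(-891))*(-171)/3 = -(-1256 + 891)*(-171)/3 = -(-365)*(-171)/3 = -1/3*62415 = -20805)
w(U) = 546 + 91*U (w(U) = -(-91)*(6 + U) = -7*(-78 - 13*U) = 546 + 91*U)
d - w(-24) = -20805 - (546 + 91*(-24)) = -20805 - (546 - 2184) = -20805 - 1*(-1638) = -20805 + 1638 = -19167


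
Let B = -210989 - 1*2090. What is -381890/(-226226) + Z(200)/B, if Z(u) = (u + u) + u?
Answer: 40618501855/24102004927 ≈ 1.6853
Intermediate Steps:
B = -213079 (B = -210989 - 2090 = -213079)
Z(u) = 3*u (Z(u) = 2*u + u = 3*u)
-381890/(-226226) + Z(200)/B = -381890/(-226226) + (3*200)/(-213079) = -381890*(-1/226226) + 600*(-1/213079) = 190945/113113 - 600/213079 = 40618501855/24102004927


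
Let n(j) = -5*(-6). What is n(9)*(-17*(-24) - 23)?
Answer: 11550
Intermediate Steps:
n(j) = 30
n(9)*(-17*(-24) - 23) = 30*(-17*(-24) - 23) = 30*(408 - 23) = 30*385 = 11550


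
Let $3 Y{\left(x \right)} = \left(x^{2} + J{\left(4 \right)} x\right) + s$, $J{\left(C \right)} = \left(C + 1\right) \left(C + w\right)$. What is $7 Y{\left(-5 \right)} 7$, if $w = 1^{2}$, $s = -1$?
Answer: $- \frac{4949}{3} \approx -1649.7$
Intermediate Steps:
$w = 1$
$J{\left(C \right)} = \left(1 + C\right)^{2}$ ($J{\left(C \right)} = \left(C + 1\right) \left(C + 1\right) = \left(1 + C\right) \left(1 + C\right) = \left(1 + C\right)^{2}$)
$Y{\left(x \right)} = - \frac{1}{3} + \frac{x^{2}}{3} + \frac{25 x}{3}$ ($Y{\left(x \right)} = \frac{\left(x^{2} + \left(1 + 4^{2} + 2 \cdot 4\right) x\right) - 1}{3} = \frac{\left(x^{2} + \left(1 + 16 + 8\right) x\right) - 1}{3} = \frac{\left(x^{2} + 25 x\right) - 1}{3} = \frac{-1 + x^{2} + 25 x}{3} = - \frac{1}{3} + \frac{x^{2}}{3} + \frac{25 x}{3}$)
$7 Y{\left(-5 \right)} 7 = 7 \left(- \frac{1}{3} + \frac{\left(-5\right)^{2}}{3} + \frac{25}{3} \left(-5\right)\right) 7 = 7 \left(- \frac{1}{3} + \frac{1}{3} \cdot 25 - \frac{125}{3}\right) 7 = 7 \left(- \frac{1}{3} + \frac{25}{3} - \frac{125}{3}\right) 7 = 7 \left(- \frac{101}{3}\right) 7 = \left(- \frac{707}{3}\right) 7 = - \frac{4949}{3}$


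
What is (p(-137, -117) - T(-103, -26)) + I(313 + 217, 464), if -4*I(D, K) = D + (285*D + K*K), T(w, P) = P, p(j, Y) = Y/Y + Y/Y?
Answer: -91691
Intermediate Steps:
p(j, Y) = 2 (p(j, Y) = 1 + 1 = 2)
I(D, K) = -143*D/2 - K**2/4 (I(D, K) = -(D + (285*D + K*K))/4 = -(D + (285*D + K**2))/4 = -(D + (K**2 + 285*D))/4 = -(K**2 + 286*D)/4 = -143*D/2 - K**2/4)
(p(-137, -117) - T(-103, -26)) + I(313 + 217, 464) = (2 - 1*(-26)) + (-143*(313 + 217)/2 - 1/4*464**2) = (2 + 26) + (-143/2*530 - 1/4*215296) = 28 + (-37895 - 53824) = 28 - 91719 = -91691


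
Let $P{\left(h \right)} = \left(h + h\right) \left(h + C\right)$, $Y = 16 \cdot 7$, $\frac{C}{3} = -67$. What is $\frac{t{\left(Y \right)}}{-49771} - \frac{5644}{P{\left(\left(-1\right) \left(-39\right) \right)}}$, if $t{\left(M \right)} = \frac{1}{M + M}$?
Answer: $\frac{15730818185}{35218755936} \approx 0.44666$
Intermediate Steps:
$C = -201$ ($C = 3 \left(-67\right) = -201$)
$Y = 112$
$t{\left(M \right)} = \frac{1}{2 M}$
$P{\left(h \right)} = 2 h \left(-201 + h\right)$ ($P{\left(h \right)} = \left(h + h\right) \left(h - 201\right) = 2 h \left(-201 + h\right)$)
$\frac{t{\left(Y \right)}}{-49771} - \frac{5644}{P{\left(\left(-1\right) \left(-39\right) \right)}} = \frac{\frac{1}{2} \cdot \frac{1}{112}}{-49771} - \frac{5644}{2 \left(\left(-1\right) \left(-39\right)\right) \left(-201 - -39\right)} = \frac{1}{2} \cdot \frac{1}{112} \left(- \frac{1}{49771}\right) - \frac{5644}{2 \cdot 39 \left(-201 + 39\right)} = \frac{1}{224} \left(- \frac{1}{49771}\right) - \frac{5644}{2 \cdot 39 \left(-162\right)} = - \frac{1}{11148704} - \frac{5644}{-12636} = - \frac{1}{11148704} - - \frac{1411}{3159} = - \frac{1}{11148704} + \frac{1411}{3159} = \frac{15730818185}{35218755936}$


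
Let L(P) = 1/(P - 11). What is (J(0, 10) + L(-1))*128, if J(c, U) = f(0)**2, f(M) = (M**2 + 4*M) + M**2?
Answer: -32/3 ≈ -10.667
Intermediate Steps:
f(M) = 2*M**2 + 4*M
L(P) = 1/(-11 + P)
J(c, U) = 0 (J(c, U) = (2*0*(2 + 0))**2 = (2*0*2)**2 = 0**2 = 0)
(J(0, 10) + L(-1))*128 = (0 + 1/(-11 - 1))*128 = (0 + 1/(-12))*128 = (0 - 1/12)*128 = -1/12*128 = -32/3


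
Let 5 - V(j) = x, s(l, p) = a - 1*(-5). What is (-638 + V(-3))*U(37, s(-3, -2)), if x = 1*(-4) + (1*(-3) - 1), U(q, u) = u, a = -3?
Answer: -1250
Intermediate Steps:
s(l, p) = 2 (s(l, p) = -3 - 1*(-5) = -3 + 5 = 2)
x = -8 (x = -4 + (-3 - 1) = -4 - 4 = -8)
V(j) = 13 (V(j) = 5 - 1*(-8) = 5 + 8 = 13)
(-638 + V(-3))*U(37, s(-3, -2)) = (-638 + 13)*2 = -625*2 = -1250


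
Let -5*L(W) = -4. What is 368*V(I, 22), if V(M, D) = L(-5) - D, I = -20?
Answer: -39008/5 ≈ -7801.6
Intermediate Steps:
L(W) = ⅘ (L(W) = -⅕*(-4) = ⅘)
V(M, D) = ⅘ - D
368*V(I, 22) = 368*(⅘ - 1*22) = 368*(⅘ - 22) = 368*(-106/5) = -39008/5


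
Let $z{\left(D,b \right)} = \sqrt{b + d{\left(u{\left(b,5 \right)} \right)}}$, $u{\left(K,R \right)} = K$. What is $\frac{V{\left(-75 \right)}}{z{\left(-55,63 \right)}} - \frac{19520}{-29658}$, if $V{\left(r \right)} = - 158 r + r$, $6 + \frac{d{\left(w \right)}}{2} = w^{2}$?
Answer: $\frac{9760}{14829} + \frac{3925 \sqrt{7989}}{2663} \approx 132.4$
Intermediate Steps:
$d{\left(w \right)} = -12 + 2 w^{2}$
$V{\left(r \right)} = - 157 r$
$z{\left(D,b \right)} = \sqrt{-12 + b + 2 b^{2}}$ ($z{\left(D,b \right)} = \sqrt{b + \left(-12 + 2 b^{2}\right)} = \sqrt{-12 + b + 2 b^{2}}$)
$\frac{V{\left(-75 \right)}}{z{\left(-55,63 \right)}} - \frac{19520}{-29658} = \frac{\left(-157\right) \left(-75\right)}{\sqrt{-12 + 63 + 2 \cdot 63^{2}}} - \frac{19520}{-29658} = \frac{11775}{\sqrt{-12 + 63 + 2 \cdot 3969}} - - \frac{9760}{14829} = \frac{11775}{\sqrt{-12 + 63 + 7938}} + \frac{9760}{14829} = \frac{11775}{\sqrt{7989}} + \frac{9760}{14829} = 11775 \frac{\sqrt{7989}}{7989} + \frac{9760}{14829} = \frac{3925 \sqrt{7989}}{2663} + \frac{9760}{14829} = \frac{9760}{14829} + \frac{3925 \sqrt{7989}}{2663}$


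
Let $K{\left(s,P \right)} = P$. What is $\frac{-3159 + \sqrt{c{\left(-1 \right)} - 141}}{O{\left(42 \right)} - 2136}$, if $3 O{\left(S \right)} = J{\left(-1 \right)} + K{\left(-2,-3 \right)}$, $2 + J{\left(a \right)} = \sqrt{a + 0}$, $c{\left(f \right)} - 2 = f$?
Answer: $\frac{3 \left(3159 - 2 i \sqrt{35}\right) \left(6413 + i\right)}{41126570} \approx 1.4778 - 0.0053046 i$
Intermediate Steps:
$c{\left(f \right)} = 2 + f$
$J{\left(a \right)} = -2 + \sqrt{a}$ ($J{\left(a \right)} = -2 + \sqrt{a + 0} = -2 + \sqrt{a}$)
$O{\left(S \right)} = - \frac{5}{3} + \frac{i}{3}$ ($O{\left(S \right)} = \frac{\left(-2 + \sqrt{-1}\right) - 3}{3} = \frac{\left(-2 + i\right) - 3}{3} = \frac{-5 + i}{3} = - \frac{5}{3} + \frac{i}{3}$)
$\frac{-3159 + \sqrt{c{\left(-1 \right)} - 141}}{O{\left(42 \right)} - 2136} = \frac{-3159 + \sqrt{\left(2 - 1\right) - 141}}{\left(- \frac{5}{3} + \frac{i}{3}\right) - 2136} = \frac{-3159 + \sqrt{1 - 141}}{- \frac{6413}{3} + \frac{i}{3}} = \left(-3159 + \sqrt{-140}\right) \frac{9 \left(- \frac{6413}{3} - \frac{i}{3}\right)}{41126570} = \left(-3159 + 2 i \sqrt{35}\right) \frac{9 \left(- \frac{6413}{3} - \frac{i}{3}\right)}{41126570} = \frac{9 \left(-3159 + 2 i \sqrt{35}\right) \left(- \frac{6413}{3} - \frac{i}{3}\right)}{41126570}$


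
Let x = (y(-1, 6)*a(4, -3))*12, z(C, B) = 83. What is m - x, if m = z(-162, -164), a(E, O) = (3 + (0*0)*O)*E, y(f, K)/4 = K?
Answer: -3373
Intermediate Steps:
y(f, K) = 4*K
a(E, O) = 3*E (a(E, O) = (3 + 0*O)*E = (3 + 0)*E = 3*E)
x = 3456 (x = ((4*6)*(3*4))*12 = (24*12)*12 = 288*12 = 3456)
m = 83
m - x = 83 - 1*3456 = 83 - 3456 = -3373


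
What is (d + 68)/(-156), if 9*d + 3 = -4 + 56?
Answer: -661/1404 ≈ -0.47080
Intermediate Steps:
d = 49/9 (d = -⅓ + (-4 + 56)/9 = -⅓ + (⅑)*52 = -⅓ + 52/9 = 49/9 ≈ 5.4444)
(d + 68)/(-156) = (49/9 + 68)/(-156) = -1/156*661/9 = -661/1404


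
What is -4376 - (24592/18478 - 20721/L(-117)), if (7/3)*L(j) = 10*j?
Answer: -47764023611/10809630 ≈ -4418.7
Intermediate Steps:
L(j) = 30*j/7 (L(j) = 3*(10*j)/7 = 30*j/7)
-4376 - (24592/18478 - 20721/L(-117)) = -4376 - (24592/18478 - 20721/((30/7)*(-117))) = -4376 - (24592*(1/18478) - 20721/(-3510/7)) = -4376 - (12296/9239 - 20721*(-7/3510)) = -4376 - (12296/9239 + 48349/1170) = -4376 - 1*461082731/10809630 = -4376 - 461082731/10809630 = -47764023611/10809630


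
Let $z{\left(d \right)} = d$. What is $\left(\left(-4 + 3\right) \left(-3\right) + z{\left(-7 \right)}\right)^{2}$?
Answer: $16$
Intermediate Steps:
$\left(\left(-4 + 3\right) \left(-3\right) + z{\left(-7 \right)}\right)^{2} = \left(\left(-4 + 3\right) \left(-3\right) - 7\right)^{2} = \left(\left(-1\right) \left(-3\right) - 7\right)^{2} = \left(3 - 7\right)^{2} = \left(-4\right)^{2} = 16$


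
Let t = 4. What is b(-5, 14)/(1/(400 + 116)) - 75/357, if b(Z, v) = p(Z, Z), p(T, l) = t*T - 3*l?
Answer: -307045/119 ≈ -2580.2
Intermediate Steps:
p(T, l) = -3*l + 4*T (p(T, l) = 4*T - 3*l = -3*l + 4*T)
b(Z, v) = Z (b(Z, v) = -3*Z + 4*Z = Z)
b(-5, 14)/(1/(400 + 116)) - 75/357 = -5/(1/(400 + 116)) - 75/357 = -5/(1/516) - 75*1/357 = -5/1/516 - 25/119 = -5*516 - 25/119 = -2580 - 25/119 = -307045/119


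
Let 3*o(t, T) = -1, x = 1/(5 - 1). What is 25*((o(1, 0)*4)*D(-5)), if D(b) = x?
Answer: -25/3 ≈ -8.3333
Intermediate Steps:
x = ¼ (x = 1/4 = ¼ ≈ 0.25000)
D(b) = ¼
o(t, T) = -⅓ (o(t, T) = (⅓)*(-1) = -⅓)
25*((o(1, 0)*4)*D(-5)) = 25*(-⅓*4*(¼)) = 25*(-4/3*¼) = 25*(-⅓) = -25/3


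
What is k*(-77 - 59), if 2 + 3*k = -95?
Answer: 13192/3 ≈ 4397.3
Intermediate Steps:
k = -97/3 (k = -2/3 + (1/3)*(-95) = -2/3 - 95/3 = -97/3 ≈ -32.333)
k*(-77 - 59) = -97*(-77 - 59)/3 = -97/3*(-136) = 13192/3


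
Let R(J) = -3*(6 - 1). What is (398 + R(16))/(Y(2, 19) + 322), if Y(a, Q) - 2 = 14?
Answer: 383/338 ≈ 1.1331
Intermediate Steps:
Y(a, Q) = 16 (Y(a, Q) = 2 + 14 = 16)
R(J) = -15 (R(J) = -3*5 = -15)
(398 + R(16))/(Y(2, 19) + 322) = (398 - 15)/(16 + 322) = 383/338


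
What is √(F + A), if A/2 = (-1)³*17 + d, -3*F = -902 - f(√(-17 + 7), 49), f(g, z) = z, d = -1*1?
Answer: √281 ≈ 16.763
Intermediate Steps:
d = -1
F = 317 (F = -(-902 - 1*49)/3 = -(-902 - 49)/3 = -⅓*(-951) = 317)
A = -36 (A = 2*((-1)³*17 - 1) = 2*(-1*17 - 1) = 2*(-17 - 1) = 2*(-18) = -36)
√(F + A) = √(317 - 36) = √281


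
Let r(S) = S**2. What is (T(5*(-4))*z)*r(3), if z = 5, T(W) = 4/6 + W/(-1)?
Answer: 930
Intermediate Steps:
T(W) = 2/3 - W (T(W) = 4*(1/6) + W*(-1) = 2/3 - W)
(T(5*(-4))*z)*r(3) = ((2/3 - 5*(-4))*5)*3**2 = ((2/3 - 1*(-20))*5)*9 = ((2/3 + 20)*5)*9 = ((62/3)*5)*9 = (310/3)*9 = 930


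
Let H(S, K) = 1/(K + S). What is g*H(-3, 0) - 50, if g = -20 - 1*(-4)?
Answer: -134/3 ≈ -44.667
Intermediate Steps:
g = -16 (g = -20 + 4 = -16)
g*H(-3, 0) - 50 = -16/(0 - 3) - 50 = -16/(-3) - 50 = -16*(-⅓) - 50 = 16/3 - 50 = -134/3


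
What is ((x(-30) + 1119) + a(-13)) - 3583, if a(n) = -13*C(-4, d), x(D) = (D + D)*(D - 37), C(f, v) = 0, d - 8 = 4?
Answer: 1556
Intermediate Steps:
d = 12 (d = 8 + 4 = 12)
x(D) = 2*D*(-37 + D) (x(D) = (2*D)*(-37 + D) = 2*D*(-37 + D))
a(n) = 0 (a(n) = -13*0 = 0)
((x(-30) + 1119) + a(-13)) - 3583 = ((2*(-30)*(-37 - 30) + 1119) + 0) - 3583 = ((2*(-30)*(-67) + 1119) + 0) - 3583 = ((4020 + 1119) + 0) - 3583 = (5139 + 0) - 3583 = 5139 - 3583 = 1556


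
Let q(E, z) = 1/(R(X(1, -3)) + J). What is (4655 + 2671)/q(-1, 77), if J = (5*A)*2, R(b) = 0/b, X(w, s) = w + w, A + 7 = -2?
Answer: -659340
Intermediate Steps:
A = -9 (A = -7 - 2 = -9)
X(w, s) = 2*w
R(b) = 0
J = -90 (J = (5*(-9))*2 = -45*2 = -90)
q(E, z) = -1/90 (q(E, z) = 1/(0 - 90) = 1/(-90) = -1/90)
(4655 + 2671)/q(-1, 77) = (4655 + 2671)/(-1/90) = 7326*(-90) = -659340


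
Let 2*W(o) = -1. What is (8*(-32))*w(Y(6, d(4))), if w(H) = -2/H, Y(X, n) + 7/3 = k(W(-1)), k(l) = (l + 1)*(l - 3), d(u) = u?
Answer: -6144/49 ≈ -125.39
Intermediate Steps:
W(o) = -1/2 (W(o) = (1/2)*(-1) = -1/2)
k(l) = (1 + l)*(-3 + l)
Y(X, n) = -49/12 (Y(X, n) = -7/3 + (-3 + (-1/2)**2 - 2*(-1/2)) = -7/3 + (-3 + 1/4 + 1) = -7/3 - 7/4 = -49/12)
(8*(-32))*w(Y(6, d(4))) = (8*(-32))*(-2/(-49/12)) = -(-512)*(-12)/49 = -256*24/49 = -6144/49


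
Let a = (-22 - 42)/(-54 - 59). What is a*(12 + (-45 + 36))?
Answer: 192/113 ≈ 1.6991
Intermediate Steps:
a = 64/113 (a = -64/(-113) = -64*(-1/113) = 64/113 ≈ 0.56637)
a*(12 + (-45 + 36)) = 64*(12 + (-45 + 36))/113 = 64*(12 - 9)/113 = (64/113)*3 = 192/113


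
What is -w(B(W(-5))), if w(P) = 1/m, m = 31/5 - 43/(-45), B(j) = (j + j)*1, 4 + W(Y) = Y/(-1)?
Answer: -45/322 ≈ -0.13975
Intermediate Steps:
W(Y) = -4 - Y (W(Y) = -4 + Y/(-1) = -4 + Y*(-1) = -4 - Y)
B(j) = 2*j (B(j) = (2*j)*1 = 2*j)
m = 322/45 (m = 31*(⅕) - 43*(-1/45) = 31/5 + 43/45 = 322/45 ≈ 7.1556)
w(P) = 45/322 (w(P) = 1/(322/45) = 45/322)
-w(B(W(-5))) = -1*45/322 = -45/322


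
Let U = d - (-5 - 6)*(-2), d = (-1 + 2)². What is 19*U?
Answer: -399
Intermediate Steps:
d = 1 (d = 1² = 1)
U = -21 (U = 1 - (-5 - 6)*(-2) = 1 - (-11)*(-2) = 1 - 1*22 = 1 - 22 = -21)
19*U = 19*(-21) = -399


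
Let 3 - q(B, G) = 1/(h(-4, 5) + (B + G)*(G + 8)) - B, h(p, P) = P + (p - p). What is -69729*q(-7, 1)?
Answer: 13597155/49 ≈ 2.7749e+5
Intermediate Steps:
h(p, P) = P (h(p, P) = P + 0 = P)
q(B, G) = 3 + B - 1/(5 + (8 + G)*(B + G)) (q(B, G) = 3 - (1/(5 + (B + G)*(G + 8)) - B) = 3 - (1/(5 + (B + G)*(8 + G)) - B) = 3 - (1/(5 + (8 + G)*(B + G)) - B) = 3 + (B - 1/(5 + (8 + G)*(B + G))) = 3 + B - 1/(5 + (8 + G)*(B + G)))
-69729*q(-7, 1) = -69729*(14 + 3*1² + 8*(-7)² + 24*1 + 29*(-7) - 7*1² + 1*(-7)² + 11*(-7)*1)/(5 + 1² + 8*(-7) + 8*1 - 7*1) = -69729*(14 + 3*1 + 8*49 + 24 - 203 - 7*1 + 1*49 - 77)/(5 + 1 - 56 + 8 - 7) = -69729*(14 + 3 + 392 + 24 - 203 - 7 + 49 - 77)/(-49) = -(-69729)*195/49 = -69729*(-195/49) = 13597155/49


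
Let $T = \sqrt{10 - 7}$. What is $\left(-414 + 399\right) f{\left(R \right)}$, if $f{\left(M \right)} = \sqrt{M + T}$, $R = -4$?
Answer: $- 15 i \sqrt{4 - \sqrt{3}} \approx - 22.59 i$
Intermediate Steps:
$T = \sqrt{3} \approx 1.732$
$f{\left(M \right)} = \sqrt{M + \sqrt{3}}$
$\left(-414 + 399\right) f{\left(R \right)} = \left(-414 + 399\right) \sqrt{-4 + \sqrt{3}} = - 15 \sqrt{-4 + \sqrt{3}}$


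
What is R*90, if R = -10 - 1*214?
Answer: -20160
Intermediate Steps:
R = -224 (R = -10 - 214 = -224)
R*90 = -224*90 = -20160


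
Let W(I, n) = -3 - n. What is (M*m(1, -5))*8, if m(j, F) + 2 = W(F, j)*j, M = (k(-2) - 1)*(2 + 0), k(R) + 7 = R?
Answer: 960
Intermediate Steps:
k(R) = -7 + R
M = -20 (M = ((-7 - 2) - 1)*(2 + 0) = (-9 - 1)*2 = -10*2 = -20)
m(j, F) = -2 + j*(-3 - j) (m(j, F) = -2 + (-3 - j)*j = -2 + j*(-3 - j))
(M*m(1, -5))*8 = -20*(-2 - 1*1*(3 + 1))*8 = -20*(-2 - 1*1*4)*8 = -20*(-2 - 4)*8 = -20*(-6)*8 = 120*8 = 960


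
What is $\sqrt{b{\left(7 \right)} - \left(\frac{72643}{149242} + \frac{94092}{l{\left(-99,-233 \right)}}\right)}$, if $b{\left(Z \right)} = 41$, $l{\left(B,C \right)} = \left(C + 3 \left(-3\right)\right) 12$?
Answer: $\frac{\sqrt{49126848027710}}{820831} \approx 8.539$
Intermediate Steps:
$l{\left(B,C \right)} = -108 + 12 C$ ($l{\left(B,C \right)} = \left(C - 9\right) 12 = \left(-9 + C\right) 12 = -108 + 12 C$)
$\sqrt{b{\left(7 \right)} - \left(\frac{72643}{149242} + \frac{94092}{l{\left(-99,-233 \right)}}\right)} = \sqrt{41 - \left(\frac{72643}{149242} + \frac{94092}{-108 + 12 \left(-233\right)}\right)} = \sqrt{41 - \left(\frac{72643}{149242} + \frac{94092}{-108 - 2796}\right)} = \sqrt{41 - \left(\frac{72643}{149242} + \frac{94092}{-2904}\right)} = \sqrt{41 - - \frac{288156729}{9029141}} = \sqrt{41 + \left(- \frac{72643}{149242} + \frac{7841}{242}\right)} = \sqrt{41 + \frac{288156729}{9029141}} = \sqrt{\frac{658351510}{9029141}} = \frac{\sqrt{49126848027710}}{820831}$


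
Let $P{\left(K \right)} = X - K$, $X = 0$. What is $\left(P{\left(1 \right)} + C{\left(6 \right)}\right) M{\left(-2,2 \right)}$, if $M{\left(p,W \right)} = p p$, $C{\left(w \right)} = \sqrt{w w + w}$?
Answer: $-4 + 4 \sqrt{42} \approx 21.923$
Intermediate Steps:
$C{\left(w \right)} = \sqrt{w + w^{2}}$ ($C{\left(w \right)} = \sqrt{w^{2} + w} = \sqrt{w + w^{2}}$)
$M{\left(p,W \right)} = p^{2}$
$P{\left(K \right)} = - K$ ($P{\left(K \right)} = 0 - K = - K$)
$\left(P{\left(1 \right)} + C{\left(6 \right)}\right) M{\left(-2,2 \right)} = \left(\left(-1\right) 1 + \sqrt{6 \left(1 + 6\right)}\right) \left(-2\right)^{2} = \left(-1 + \sqrt{6 \cdot 7}\right) 4 = \left(-1 + \sqrt{42}\right) 4 = -4 + 4 \sqrt{42}$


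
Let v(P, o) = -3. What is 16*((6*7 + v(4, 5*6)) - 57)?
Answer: -288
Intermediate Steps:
16*((6*7 + v(4, 5*6)) - 57) = 16*((6*7 - 3) - 57) = 16*((42 - 3) - 57) = 16*(39 - 57) = 16*(-18) = -288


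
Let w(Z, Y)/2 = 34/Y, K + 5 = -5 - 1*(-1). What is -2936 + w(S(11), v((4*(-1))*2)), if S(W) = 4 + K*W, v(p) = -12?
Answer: -8825/3 ≈ -2941.7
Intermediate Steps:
K = -9 (K = -5 + (-5 - 1*(-1)) = -5 + (-5 + 1) = -5 - 4 = -9)
S(W) = 4 - 9*W
w(Z, Y) = 68/Y (w(Z, Y) = 2*(34/Y) = 68/Y)
-2936 + w(S(11), v((4*(-1))*2)) = -2936 + 68/(-12) = -2936 + 68*(-1/12) = -2936 - 17/3 = -8825/3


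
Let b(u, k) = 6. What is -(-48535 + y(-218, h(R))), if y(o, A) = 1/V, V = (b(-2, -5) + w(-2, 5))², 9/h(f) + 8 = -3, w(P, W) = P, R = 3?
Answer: 776559/16 ≈ 48535.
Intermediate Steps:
h(f) = -9/11 (h(f) = 9/(-8 - 3) = 9/(-11) = 9*(-1/11) = -9/11)
V = 16 (V = (6 - 2)² = 4² = 16)
y(o, A) = 1/16
-(-48535 + y(-218, h(R))) = -(-48535 + 1/16) = -1*(-776559/16) = 776559/16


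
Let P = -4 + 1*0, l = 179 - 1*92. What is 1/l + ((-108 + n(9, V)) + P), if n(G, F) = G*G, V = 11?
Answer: -2696/87 ≈ -30.988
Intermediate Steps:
n(G, F) = G²
l = 87 (l = 179 - 92 = 87)
P = -4 (P = -4 + 0 = -4)
1/l + ((-108 + n(9, V)) + P) = 1/87 + ((-108 + 9²) - 4) = 1/87 + ((-108 + 81) - 4) = 1/87 + (-27 - 4) = 1/87 - 31 = -2696/87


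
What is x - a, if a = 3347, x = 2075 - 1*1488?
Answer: -2760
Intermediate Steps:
x = 587 (x = 2075 - 1488 = 587)
x - a = 587 - 1*3347 = 587 - 3347 = -2760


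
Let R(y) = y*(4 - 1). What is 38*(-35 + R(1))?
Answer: -1216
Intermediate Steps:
R(y) = 3*y (R(y) = y*3 = 3*y)
38*(-35 + R(1)) = 38*(-35 + 3*1) = 38*(-35 + 3) = 38*(-32) = -1216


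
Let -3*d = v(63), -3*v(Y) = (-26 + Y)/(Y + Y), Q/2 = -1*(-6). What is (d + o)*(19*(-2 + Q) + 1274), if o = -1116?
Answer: -308783708/189 ≈ -1.6338e+6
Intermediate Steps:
Q = 12 (Q = 2*(-1*(-6)) = 2*6 = 12)
v(Y) = -(-26 + Y)/(6*Y) (v(Y) = -(-26 + Y)/(3*(Y + Y)) = -(-26 + Y)/(3*(2*Y)) = -(-26 + Y)*1/(2*Y)/3 = -(-26 + Y)/(6*Y))
d = 37/1134 (d = -(26 - 1*63)/(18*63) = -(26 - 63)/(18*63) = -(-37)/(18*63) = -⅓*(-37/378) = 37/1134 ≈ 0.032628)
(d + o)*(19*(-2 + Q) + 1274) = (37/1134 - 1116)*(19*(-2 + 12) + 1274) = -1265507*(19*10 + 1274)/1134 = -1265507*(190 + 1274)/1134 = -1265507/1134*1464 = -308783708/189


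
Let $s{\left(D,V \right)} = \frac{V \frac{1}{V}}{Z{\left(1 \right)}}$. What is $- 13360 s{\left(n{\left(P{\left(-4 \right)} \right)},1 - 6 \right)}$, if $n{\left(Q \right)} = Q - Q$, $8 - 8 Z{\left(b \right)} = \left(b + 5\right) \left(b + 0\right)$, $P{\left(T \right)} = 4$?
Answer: $-53440$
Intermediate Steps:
$Z{\left(b \right)} = 1 - \frac{b \left(5 + b\right)}{8}$ ($Z{\left(b \right)} = 1 - \frac{\left(b + 5\right) \left(b + 0\right)}{8} = 1 - \frac{\left(5 + b\right) b}{8} = 1 - \frac{b \left(5 + b\right)}{8}$)
$n{\left(Q \right)} = 0$
$s{\left(D,V \right)} = 4$ ($s{\left(D,V \right)} = \frac{V \frac{1}{V}}{1 - \frac{5}{8} - \frac{1^{2}}{8}} = 1 \frac{1}{1 - \frac{5}{8} - \frac{1}{8}} = 1 \frac{1}{\frac{1}{4}} = 1 \cdot 4 = 4$)
$- 13360 s{\left(n{\left(P{\left(-4 \right)} \right)},1 - 6 \right)} = \left(-13360\right) 4 = -53440$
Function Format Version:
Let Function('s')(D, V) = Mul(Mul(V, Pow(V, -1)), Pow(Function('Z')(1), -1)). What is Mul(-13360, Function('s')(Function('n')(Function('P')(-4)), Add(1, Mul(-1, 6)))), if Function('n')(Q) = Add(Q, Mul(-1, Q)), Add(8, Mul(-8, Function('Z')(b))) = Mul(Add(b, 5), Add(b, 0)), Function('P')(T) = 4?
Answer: -53440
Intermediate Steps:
Function('Z')(b) = Add(1, Mul(Rational(-1, 8), b, Add(5, b))) (Function('Z')(b) = Add(1, Mul(Rational(-1, 8), Mul(Add(b, 5), Add(b, 0)))) = Add(1, Mul(Rational(-1, 8), Mul(Add(5, b), b))) = Add(1, Mul(Rational(-1, 8), Mul(b, Add(5, b)))) = Add(1, Mul(Rational(-1, 8), b, Add(5, b))))
Function('n')(Q) = 0
Function('s')(D, V) = 4 (Function('s')(D, V) = Mul(Mul(V, Pow(V, -1)), Pow(Add(1, Mul(Rational(-5, 8), 1), Mul(Rational(-1, 8), Pow(1, 2))), -1)) = Mul(1, Pow(Add(1, Rational(-5, 8), Mul(Rational(-1, 8), 1)), -1)) = Mul(1, Pow(Add(1, Rational(-5, 8), Rational(-1, 8)), -1)) = Mul(1, Pow(Rational(1, 4), -1)) = Mul(1, 4) = 4)
Mul(-13360, Function('s')(Function('n')(Function('P')(-4)), Add(1, Mul(-1, 6)))) = Mul(-13360, 4) = -53440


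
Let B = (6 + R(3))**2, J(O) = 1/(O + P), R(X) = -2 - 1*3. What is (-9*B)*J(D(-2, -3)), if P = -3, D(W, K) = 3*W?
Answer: 1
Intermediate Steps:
R(X) = -5 (R(X) = -2 - 3 = -5)
J(O) = 1/(-3 + O) (J(O) = 1/(O - 3) = 1/(-3 + O))
B = 1 (B = (6 - 5)**2 = 1**2 = 1)
(-9*B)*J(D(-2, -3)) = (-9*1)/(-3 + 3*(-2)) = -9/(-3 - 6) = -9/(-9) = -9*(-1/9) = 1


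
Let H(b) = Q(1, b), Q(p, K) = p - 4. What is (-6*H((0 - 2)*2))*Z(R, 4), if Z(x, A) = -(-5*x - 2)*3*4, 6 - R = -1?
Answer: 7992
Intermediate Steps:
R = 7 (R = 6 - 1*(-1) = 6 + 1 = 7)
Q(p, K) = -4 + p
Z(x, A) = 24 + 60*x (Z(x, A) = -(-2 - 5*x)*3*4 = -(-6 - 15*x)*4 = -(-24 - 60*x) = 24 + 60*x)
H(b) = -3 (H(b) = -4 + 1 = -3)
(-6*H((0 - 2)*2))*Z(R, 4) = (-6*(-3))*(24 + 60*7) = 18*(24 + 420) = 18*444 = 7992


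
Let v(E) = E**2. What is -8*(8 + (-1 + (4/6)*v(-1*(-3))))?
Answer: -104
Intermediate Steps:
-8*(8 + (-1 + (4/6)*v(-1*(-3)))) = -8*(8 + (-1 + (4/6)*(-1*(-3))**2)) = -8*(8 + (-1 + (4*(1/6))*3**2)) = -8*(8 + (-1 + (2/3)*9)) = -8*(8 + (-1 + 6)) = -8*(8 + 5) = -8*13 = -104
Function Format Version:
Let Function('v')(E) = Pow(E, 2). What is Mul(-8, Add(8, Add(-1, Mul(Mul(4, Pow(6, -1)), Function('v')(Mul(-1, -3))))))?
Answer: -104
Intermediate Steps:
Mul(-8, Add(8, Add(-1, Mul(Mul(4, Pow(6, -1)), Function('v')(Mul(-1, -3)))))) = Mul(-8, Add(8, Add(-1, Mul(Mul(4, Pow(6, -1)), Pow(Mul(-1, -3), 2))))) = Mul(-8, Add(8, Add(-1, Mul(Mul(4, Rational(1, 6)), Pow(3, 2))))) = Mul(-8, Add(8, Add(-1, Mul(Rational(2, 3), 9)))) = Mul(-8, Add(8, Add(-1, 6))) = Mul(-8, Add(8, 5)) = Mul(-8, 13) = -104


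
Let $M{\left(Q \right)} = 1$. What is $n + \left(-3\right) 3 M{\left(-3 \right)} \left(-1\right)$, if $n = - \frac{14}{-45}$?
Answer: $\frac{419}{45} \approx 9.3111$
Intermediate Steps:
$n = \frac{14}{45}$ ($n = \left(-14\right) \left(- \frac{1}{45}\right) = \frac{14}{45} \approx 0.31111$)
$n + \left(-3\right) 3 M{\left(-3 \right)} \left(-1\right) = \frac{14}{45} + \left(-3\right) 3 \cdot 1 \left(-1\right) = \frac{14}{45} - -9 = \frac{14}{45} + 9 = \frac{419}{45}$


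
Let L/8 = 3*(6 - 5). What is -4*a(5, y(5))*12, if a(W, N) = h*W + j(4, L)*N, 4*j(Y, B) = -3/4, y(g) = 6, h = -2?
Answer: 534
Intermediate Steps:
L = 24 (L = 8*(3*(6 - 5)) = 8*(3*1) = 8*3 = 24)
j(Y, B) = -3/16 (j(Y, B) = (-3/4)/4 = (-3*¼)/4 = (¼)*(-¾) = -3/16)
a(W, N) = -2*W - 3*N/16
-4*a(5, y(5))*12 = -4*(-2*5 - 3/16*6)*12 = -4*(-10 - 9/8)*12 = -4*(-89/8)*12 = (89/2)*12 = 534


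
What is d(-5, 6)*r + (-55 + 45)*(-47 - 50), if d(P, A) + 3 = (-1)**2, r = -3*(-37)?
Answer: 748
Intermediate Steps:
r = 111
d(P, A) = -2 (d(P, A) = -3 + (-1)**2 = -3 + 1 = -2)
d(-5, 6)*r + (-55 + 45)*(-47 - 50) = -2*111 + (-55 + 45)*(-47 - 50) = -222 - 10*(-97) = -222 + 970 = 748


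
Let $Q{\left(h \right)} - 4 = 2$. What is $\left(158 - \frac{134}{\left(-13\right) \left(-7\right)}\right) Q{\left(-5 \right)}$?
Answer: $\frac{85464}{91} \approx 939.17$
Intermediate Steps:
$Q{\left(h \right)} = 6$ ($Q{\left(h \right)} = 4 + 2 = 6$)
$\left(158 - \frac{134}{\left(-13\right) \left(-7\right)}\right) Q{\left(-5 \right)} = \left(158 - \frac{134}{\left(-13\right) \left(-7\right)}\right) 6 = \left(158 - \frac{134}{91}\right) 6 = \frac{14244}{91} \cdot 6 = \frac{85464}{91}$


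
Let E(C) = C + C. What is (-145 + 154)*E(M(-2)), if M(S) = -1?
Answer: -18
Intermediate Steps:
E(C) = 2*C
(-145 + 154)*E(M(-2)) = (-145 + 154)*(2*(-1)) = 9*(-2) = -18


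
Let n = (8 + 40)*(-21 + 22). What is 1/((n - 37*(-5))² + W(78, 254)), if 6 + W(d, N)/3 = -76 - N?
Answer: 1/53281 ≈ 1.8768e-5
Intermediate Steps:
W(d, N) = -246 - 3*N (W(d, N) = -18 + 3*(-76 - N) = -18 + (-228 - 3*N) = -246 - 3*N)
n = 48 (n = 48*1 = 48)
1/((n - 37*(-5))² + W(78, 254)) = 1/((48 - 37*(-5))² + (-246 - 3*254)) = 1/((48 + 185)² + (-246 - 762)) = 1/(233² - 1008) = 1/(54289 - 1008) = 1/53281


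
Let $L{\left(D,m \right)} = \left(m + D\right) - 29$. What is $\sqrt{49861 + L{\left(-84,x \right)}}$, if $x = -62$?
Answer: $91 \sqrt{6} \approx 222.9$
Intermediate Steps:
$L{\left(D,m \right)} = -29 + D + m$ ($L{\left(D,m \right)} = \left(D + m\right) - 29 = -29 + D + m$)
$\sqrt{49861 + L{\left(-84,x \right)}} = \sqrt{49861 - 175} = \sqrt{49686} = 91 \sqrt{6}$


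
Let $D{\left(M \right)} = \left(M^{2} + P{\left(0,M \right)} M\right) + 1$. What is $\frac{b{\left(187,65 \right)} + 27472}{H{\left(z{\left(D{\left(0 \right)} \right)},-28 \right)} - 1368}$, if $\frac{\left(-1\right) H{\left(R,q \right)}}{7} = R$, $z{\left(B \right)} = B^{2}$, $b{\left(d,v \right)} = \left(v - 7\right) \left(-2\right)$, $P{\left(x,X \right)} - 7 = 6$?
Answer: $- \frac{27356}{1375} \approx -19.895$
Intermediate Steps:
$P{\left(x,X \right)} = 13$ ($P{\left(x,X \right)} = 7 + 6 = 13$)
$b{\left(d,v \right)} = 14 - 2 v$ ($b{\left(d,v \right)} = \left(-7 + v\right) \left(-2\right) = 14 - 2 v$)
$D{\left(M \right)} = 1 + M^{2} + 13 M$ ($D{\left(M \right)} = \left(M^{2} + 13 M\right) + 1 = 1 + M^{2} + 13 M$)
$H{\left(R,q \right)} = - 7 R$
$\frac{b{\left(187,65 \right)} + 27472}{H{\left(z{\left(D{\left(0 \right)} \right)},-28 \right)} - 1368} = \frac{\left(14 - 130\right) + 27472}{- 7 \left(1 + 0^{2} + 13 \cdot 0\right)^{2} - 1368} = \frac{\left(14 - 130\right) + 27472}{- 7 \left(1 + 0 + 0\right)^{2} - 1368} = \frac{-116 + 27472}{- 7 \cdot 1^{2} - 1368} = \frac{27356}{\left(-7\right) 1 - 1368} = \frac{27356}{-7 - 1368} = \frac{27356}{-1375} = 27356 \left(- \frac{1}{1375}\right) = - \frac{27356}{1375}$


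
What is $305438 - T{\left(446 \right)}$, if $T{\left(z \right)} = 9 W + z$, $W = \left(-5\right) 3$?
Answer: $305127$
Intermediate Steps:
$W = -15$
$T{\left(z \right)} = -135 + z$ ($T{\left(z \right)} = 9 \left(-15\right) + z = -135 + z$)
$305438 - T{\left(446 \right)} = 305438 - \left(-135 + 446\right) = 305438 - 311 = 305127$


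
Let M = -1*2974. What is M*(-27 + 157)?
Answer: -386620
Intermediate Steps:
M = -2974
M*(-27 + 157) = -2974*(-27 + 157) = -2974*130 = -386620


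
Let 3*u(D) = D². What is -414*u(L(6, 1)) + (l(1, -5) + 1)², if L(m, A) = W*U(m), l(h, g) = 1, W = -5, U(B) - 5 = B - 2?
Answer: -279446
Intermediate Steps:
U(B) = 3 + B (U(B) = 5 + (B - 2) = 5 + (-2 + B) = 3 + B)
L(m, A) = -15 - 5*m (L(m, A) = -5*(3 + m) = -15 - 5*m)
u(D) = D²/3
-414*u(L(6, 1)) + (l(1, -5) + 1)² = -138*(-15 - 5*6)² + (1 + 1)² = -138*(-15 - 30)² + 2² = -138*(-45)² + 4 = -138*2025 + 4 = -414*675 + 4 = -279450 + 4 = -279446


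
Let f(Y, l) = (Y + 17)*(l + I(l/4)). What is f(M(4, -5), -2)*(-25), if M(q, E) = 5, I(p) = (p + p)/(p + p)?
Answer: 550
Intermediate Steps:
I(p) = 1 (I(p) = (2*p)/((2*p)) = (2*p)*(1/(2*p)) = 1)
f(Y, l) = (1 + l)*(17 + Y) (f(Y, l) = (Y + 17)*(l + 1) = (17 + Y)*(1 + l) = (1 + l)*(17 + Y))
f(M(4, -5), -2)*(-25) = (17 + 5 + 17*(-2) + 5*(-2))*(-25) = (17 + 5 - 34 - 10)*(-25) = -22*(-25) = 550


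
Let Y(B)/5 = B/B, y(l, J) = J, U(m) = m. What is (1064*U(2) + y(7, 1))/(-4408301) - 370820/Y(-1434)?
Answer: -326937237493/4408301 ≈ -74164.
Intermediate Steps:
Y(B) = 5 (Y(B) = 5*(B/B) = 5*1 = 5)
(1064*U(2) + y(7, 1))/(-4408301) - 370820/Y(-1434) = (1064*2 + 1)/(-4408301) - 370820/5 = (2128 + 1)*(-1/4408301) - 370820*⅕ = 2129*(-1/4408301) - 74164 = -2129/4408301 - 74164 = -326937237493/4408301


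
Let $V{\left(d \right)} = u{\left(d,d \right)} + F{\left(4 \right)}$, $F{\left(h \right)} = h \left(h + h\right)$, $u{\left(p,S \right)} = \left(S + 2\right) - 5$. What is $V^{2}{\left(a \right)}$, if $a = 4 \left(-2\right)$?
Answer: $441$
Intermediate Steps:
$u{\left(p,S \right)} = -3 + S$ ($u{\left(p,S \right)} = \left(2 + S\right) - 5 = -3 + S$)
$F{\left(h \right)} = 2 h^{2}$ ($F{\left(h \right)} = h 2 h = 2 h^{2}$)
$a = -8$
$V{\left(d \right)} = 29 + d$ ($V{\left(d \right)} = \left(-3 + d\right) + 2 \cdot 4^{2} = \left(-3 + d\right) + 2 \cdot 16 = \left(-3 + d\right) + 32 = 29 + d$)
$V^{2}{\left(a \right)} = \left(29 - 8\right)^{2} = 21^{2} = 441$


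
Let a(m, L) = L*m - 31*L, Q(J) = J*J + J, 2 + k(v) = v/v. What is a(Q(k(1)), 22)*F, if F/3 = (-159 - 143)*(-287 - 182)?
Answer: -289791348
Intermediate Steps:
k(v) = -1 (k(v) = -2 + v/v = -2 + 1 = -1)
F = 424914 (F = 3*((-159 - 143)*(-287 - 182)) = 3*(-302*(-469)) = 3*141638 = 424914)
Q(J) = J + J² (Q(J) = J² + J = J + J²)
a(m, L) = -31*L + L*m
a(Q(k(1)), 22)*F = (22*(-31 - (1 - 1)))*424914 = (22*(-31 - 1*0))*424914 = (22*(-31 + 0))*424914 = (22*(-31))*424914 = -682*424914 = -289791348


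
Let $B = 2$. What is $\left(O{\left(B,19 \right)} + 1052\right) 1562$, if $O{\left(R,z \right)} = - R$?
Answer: $1640100$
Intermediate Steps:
$\left(O{\left(B,19 \right)} + 1052\right) 1562 = \left(\left(-1\right) 2 + 1052\right) 1562 = \left(-2 + 1052\right) 1562 = 1050 \cdot 1562 = 1640100$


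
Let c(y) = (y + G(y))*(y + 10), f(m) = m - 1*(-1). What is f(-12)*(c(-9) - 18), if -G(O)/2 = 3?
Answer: 363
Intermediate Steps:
G(O) = -6 (G(O) = -2*3 = -6)
f(m) = 1 + m (f(m) = m + 1 = 1 + m)
c(y) = (-6 + y)*(10 + y) (c(y) = (y - 6)*(y + 10) = (-6 + y)*(10 + y))
f(-12)*(c(-9) - 18) = (1 - 12)*((-60 + (-9)² + 4*(-9)) - 18) = -11*((-60 + 81 - 36) - 18) = -11*(-15 - 18) = -11*(-33) = 363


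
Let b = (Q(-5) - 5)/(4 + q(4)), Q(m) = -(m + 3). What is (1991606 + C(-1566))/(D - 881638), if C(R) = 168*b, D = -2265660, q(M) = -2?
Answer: -995677/1573649 ≈ -0.63272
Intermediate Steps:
Q(m) = -3 - m (Q(m) = -(3 + m) = -3 - m)
b = -3/2 (b = ((-3 - 1*(-5)) - 5)/(4 - 2) = ((-3 + 5) - 5)/2 = (2 - 5)*(½) = -3*½ = -3/2 ≈ -1.5000)
C(R) = -252 (C(R) = 168*(-3/2) = -252)
(1991606 + C(-1566))/(D - 881638) = (1991606 - 252)/(-2265660 - 881638) = 1991354/(-3147298) = 1991354*(-1/3147298) = -995677/1573649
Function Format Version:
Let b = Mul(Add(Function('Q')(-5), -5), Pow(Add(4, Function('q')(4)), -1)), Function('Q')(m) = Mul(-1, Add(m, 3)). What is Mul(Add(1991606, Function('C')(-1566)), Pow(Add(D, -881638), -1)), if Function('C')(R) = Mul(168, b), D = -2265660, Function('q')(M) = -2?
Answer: Rational(-995677, 1573649) ≈ -0.63272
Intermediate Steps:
Function('Q')(m) = Add(-3, Mul(-1, m)) (Function('Q')(m) = Mul(-1, Add(3, m)) = Add(-3, Mul(-1, m)))
b = Rational(-3, 2) (b = Mul(Add(Add(-3, Mul(-1, -5)), -5), Pow(Add(4, -2), -1)) = Mul(Add(Add(-3, 5), -5), Pow(2, -1)) = Mul(Add(2, -5), Rational(1, 2)) = Mul(-3, Rational(1, 2)) = Rational(-3, 2) ≈ -1.5000)
Function('C')(R) = -252 (Function('C')(R) = Mul(168, Rational(-3, 2)) = -252)
Mul(Add(1991606, Function('C')(-1566)), Pow(Add(D, -881638), -1)) = Mul(Add(1991606, -252), Pow(Add(-2265660, -881638), -1)) = Mul(1991354, Pow(-3147298, -1)) = Mul(1991354, Rational(-1, 3147298)) = Rational(-995677, 1573649)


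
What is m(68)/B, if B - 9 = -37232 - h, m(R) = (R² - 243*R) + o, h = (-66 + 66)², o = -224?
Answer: 12124/37223 ≈ 0.32571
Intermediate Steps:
h = 0 (h = 0² = 0)
m(R) = -224 + R² - 243*R (m(R) = (R² - 243*R) - 224 = -224 + R² - 243*R)
B = -37223 (B = 9 + (-37232 - 1*0) = 9 + (-37232 + 0) = 9 - 37232 = -37223)
m(68)/B = (-224 + 68² - 243*68)/(-37223) = (-224 + 4624 - 16524)*(-1/37223) = -12124*(-1/37223) = 12124/37223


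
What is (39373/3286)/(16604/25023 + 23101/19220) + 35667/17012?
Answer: 6891825154760133/808934477692108 ≈ 8.5196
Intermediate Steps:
(39373/3286)/(16604/25023 + 23101/19220) + 35667/17012 = (39373*(1/3286))/(16604*(1/25023) + 23101*(1/19220)) + 35667*(1/17012) = 39373/(3286*(16604/25023 + 23101/19220)) + 35667/17012 = 39373/(3286*(897185203/480942060)) + 35667/17012 = (39373/3286)*(480942060/897185203) + 35667/17012 = 305421479490/47550815759 + 35667/17012 = 6891825154760133/808934477692108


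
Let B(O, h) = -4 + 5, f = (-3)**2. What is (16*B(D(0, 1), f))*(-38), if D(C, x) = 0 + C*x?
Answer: -608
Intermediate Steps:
D(C, x) = C*x
f = 9
B(O, h) = 1
(16*B(D(0, 1), f))*(-38) = (16*1)*(-38) = 16*(-38) = -608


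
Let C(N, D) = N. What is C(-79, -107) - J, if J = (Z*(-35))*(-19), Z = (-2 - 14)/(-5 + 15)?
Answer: 985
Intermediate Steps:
Z = -8/5 (Z = -16/10 = -16*⅒ = -8/5 ≈ -1.6000)
J = -1064 (J = -8/5*(-35)*(-19) = 56*(-19) = -1064)
C(-79, -107) - J = -79 - 1*(-1064) = -79 + 1064 = 985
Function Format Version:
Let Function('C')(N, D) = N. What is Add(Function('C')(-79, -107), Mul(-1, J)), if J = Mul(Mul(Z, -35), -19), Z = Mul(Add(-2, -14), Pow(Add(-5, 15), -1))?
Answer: 985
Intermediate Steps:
Z = Rational(-8, 5) (Z = Mul(-16, Pow(10, -1)) = Mul(-16, Rational(1, 10)) = Rational(-8, 5) ≈ -1.6000)
J = -1064 (J = Mul(Mul(Rational(-8, 5), -35), -19) = Mul(56, -19) = -1064)
Add(Function('C')(-79, -107), Mul(-1, J)) = Add(-79, Mul(-1, -1064)) = Add(-79, 1064) = 985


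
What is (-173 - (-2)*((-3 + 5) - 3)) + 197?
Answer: 22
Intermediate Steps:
(-173 - (-2)*((-3 + 5) - 3)) + 197 = (-173 - (-2)*(2 - 3)) + 197 = (-173 - (-2)*(-1)) + 197 = (-173 - 1*2) + 197 = (-173 - 2) + 197 = -175 + 197 = 22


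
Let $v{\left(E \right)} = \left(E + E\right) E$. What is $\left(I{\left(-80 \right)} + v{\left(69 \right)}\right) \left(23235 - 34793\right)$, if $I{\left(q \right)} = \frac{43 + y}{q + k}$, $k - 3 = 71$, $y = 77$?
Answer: $-109824116$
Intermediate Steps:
$k = 74$ ($k = 3 + 71 = 74$)
$I{\left(q \right)} = \frac{120}{74 + q}$ ($I{\left(q \right)} = \frac{43 + 77}{q + 74} = \frac{120}{74 + q}$)
$v{\left(E \right)} = 2 E^{2}$ ($v{\left(E \right)} = 2 E E = 2 E^{2}$)
$\left(I{\left(-80 \right)} + v{\left(69 \right)}\right) \left(23235 - 34793\right) = \left(\frac{120}{74 - 80} + 2 \cdot 69^{2}\right) \left(23235 - 34793\right) = \left(\frac{120}{-6} + 2 \cdot 4761\right) \left(-11558\right) = \left(120 \left(- \frac{1}{6}\right) + 9522\right) \left(-11558\right) = \left(-20 + 9522\right) \left(-11558\right) = 9502 \left(-11558\right) = -109824116$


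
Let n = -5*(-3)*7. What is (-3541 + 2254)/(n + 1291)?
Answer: -1287/1396 ≈ -0.92192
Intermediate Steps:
n = 105 (n = 15*7 = 105)
(-3541 + 2254)/(n + 1291) = (-3541 + 2254)/(105 + 1291) = -1287/1396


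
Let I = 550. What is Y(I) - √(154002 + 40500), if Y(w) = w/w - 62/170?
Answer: 54/85 - √194502 ≈ -440.39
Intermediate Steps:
Y(w) = 54/85 (Y(w) = 1 - 62*1/170 = 1 - 31/85 = 54/85)
Y(I) - √(154002 + 40500) = 54/85 - √(154002 + 40500) = 54/85 - √194502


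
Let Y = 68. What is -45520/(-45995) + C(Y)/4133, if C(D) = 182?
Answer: 39301050/38019467 ≈ 1.0337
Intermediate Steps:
-45520/(-45995) + C(Y)/4133 = -45520/(-45995) + 182/4133 = -45520*(-1/45995) + 182*(1/4133) = 9104/9199 + 182/4133 = 39301050/38019467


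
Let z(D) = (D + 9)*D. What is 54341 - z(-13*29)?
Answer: -84395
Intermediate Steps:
z(D) = D*(9 + D) (z(D) = (9 + D)*D = D*(9 + D))
54341 - z(-13*29) = 54341 - (-13*29)*(9 - 13*29) = 54341 - (-377)*(9 - 377) = 54341 - (-377)*(-368) = 54341 - 1*138736 = 54341 - 138736 = -84395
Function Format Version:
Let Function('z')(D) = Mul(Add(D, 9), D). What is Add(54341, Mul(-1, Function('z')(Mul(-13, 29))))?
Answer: -84395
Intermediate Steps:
Function('z')(D) = Mul(D, Add(9, D)) (Function('z')(D) = Mul(Add(9, D), D) = Mul(D, Add(9, D)))
Add(54341, Mul(-1, Function('z')(Mul(-13, 29)))) = Add(54341, Mul(-1, Mul(Mul(-13, 29), Add(9, Mul(-13, 29))))) = Add(54341, Mul(-1, Mul(-377, Add(9, -377)))) = Add(54341, Mul(-1, Mul(-377, -368))) = Add(54341, Mul(-1, 138736)) = Add(54341, -138736) = -84395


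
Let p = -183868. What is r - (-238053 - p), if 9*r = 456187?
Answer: 943852/9 ≈ 1.0487e+5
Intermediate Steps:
r = 456187/9 (r = (⅑)*456187 = 456187/9 ≈ 50687.)
r - (-238053 - p) = 456187/9 - (-238053 - 1*(-183868)) = 456187/9 - (-238053 + 183868) = 456187/9 - 1*(-54185) = 456187/9 + 54185 = 943852/9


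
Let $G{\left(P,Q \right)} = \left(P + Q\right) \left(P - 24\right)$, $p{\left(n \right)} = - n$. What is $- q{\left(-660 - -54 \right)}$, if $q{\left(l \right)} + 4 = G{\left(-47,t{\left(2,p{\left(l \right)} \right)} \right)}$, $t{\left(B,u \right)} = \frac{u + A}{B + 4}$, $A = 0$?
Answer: $3838$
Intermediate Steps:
$t{\left(B,u \right)} = \frac{u}{4 + B}$ ($t{\left(B,u \right)} = \frac{u + 0}{B + 4} = \frac{u}{4 + B}$)
$G{\left(P,Q \right)} = \left(-24 + P\right) \left(P + Q\right)$ ($G{\left(P,Q \right)} = \left(P + Q\right) \left(-24 + P\right) = \left(-24 + P\right) \left(P + Q\right)$)
$q{\left(l \right)} = 3333 + \frac{71 l}{6}$ ($q{\left(l \right)} = -4 - \left(-1128 - 2209 + \frac{71 \left(- l\right)}{4 + 2}\right) = -4 + \left(2209 + 1128 - 24 \frac{\left(-1\right) l}{6} - 47 \frac{\left(-1\right) l}{6}\right) = -4 + \left(2209 + 1128 - 24 - l \frac{1}{6} - 47 - l \frac{1}{6}\right) = -4 + \left(2209 + 1128 - 24 \left(- \frac{l}{6}\right) - 47 \left(- \frac{l}{6}\right)\right) = -4 + \left(2209 + 1128 + 4 l + \frac{47 l}{6}\right) = -4 + \left(3337 + \frac{71 l}{6}\right) = 3333 + \frac{71 l}{6}$)
$- q{\left(-660 - -54 \right)} = - (3333 + \frac{71 \left(-660 - -54\right)}{6}) = - (3333 + \frac{71 \left(-660 + 54\right)}{6}) = - (3333 + \frac{71}{6} \left(-606\right)) = - (3333 - 7171) = \left(-1\right) \left(-3838\right) = 3838$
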